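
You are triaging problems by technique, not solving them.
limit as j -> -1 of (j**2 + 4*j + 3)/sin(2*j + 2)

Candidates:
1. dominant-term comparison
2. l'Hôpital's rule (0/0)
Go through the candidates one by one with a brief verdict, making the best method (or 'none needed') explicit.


Diagnosis: l'Hôpital's rule (0/0) — the 0/0 form at -1 is the signature situation for l'Hôpital's rule. Expanding numerator and denominator to first order gives the same value — the rule automates exactly that.
- dominant-term comparison — this limit is not decided by comparing polynomial growth at infinity.
- l'Hôpital's rule (0/0) — yes — fits the structure here.


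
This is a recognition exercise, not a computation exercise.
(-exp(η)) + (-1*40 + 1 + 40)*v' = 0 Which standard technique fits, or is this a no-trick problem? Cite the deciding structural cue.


Technique: no special technique — the slope is a function of η alone, so integrate both sides directly.


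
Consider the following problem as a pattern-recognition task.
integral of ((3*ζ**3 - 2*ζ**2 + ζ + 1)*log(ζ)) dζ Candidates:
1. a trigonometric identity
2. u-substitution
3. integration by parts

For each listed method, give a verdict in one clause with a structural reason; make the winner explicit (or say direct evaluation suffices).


Diagnosis: integration by parts — one parts step with u = log(ζ) trades the logarithm for an algebraic integrand.
- a trigonometric identity: with no trigonometric functions present, identity rewriting has no target.
- u-substitution — no subexpression of the integrand serves as a whole-integral substitution inner — individual terms may offer their own, but none carries its derivative as a factor of the full integrand; a working change of variable would have to be constructed from outside the expression.
- integration by parts: yes, a natural case for it.


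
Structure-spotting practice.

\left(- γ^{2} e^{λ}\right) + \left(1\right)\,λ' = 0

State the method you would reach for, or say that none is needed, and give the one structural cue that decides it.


Diagnosis: separation of variables — one side of the product carries the independent variable, the other the unknown — the textbook separation shape.


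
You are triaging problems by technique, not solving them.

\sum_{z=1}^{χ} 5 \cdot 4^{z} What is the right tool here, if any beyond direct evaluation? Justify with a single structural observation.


Technique: the geometric series formula — each term is 4 times the previous one, so the geometric-series formula applies directly.


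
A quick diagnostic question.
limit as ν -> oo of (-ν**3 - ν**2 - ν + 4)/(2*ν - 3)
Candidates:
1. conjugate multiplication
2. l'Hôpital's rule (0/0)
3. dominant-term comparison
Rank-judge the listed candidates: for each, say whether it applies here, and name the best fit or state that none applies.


Diagnosis: dominant-term comparison — as ν grows, only the highest-degree terms matter — compare leading terms and read the limit off.
- conjugate multiplication — no divergent radical difference is present for a conjugate pair to cancel.
- l'Hôpital's rule (0/0) — no 0/0 form appears: written as one quotient, top and bottom both grow without bound, and the ratio is decided by their leading terms.
- dominant-term comparison: applicable, and directly so.


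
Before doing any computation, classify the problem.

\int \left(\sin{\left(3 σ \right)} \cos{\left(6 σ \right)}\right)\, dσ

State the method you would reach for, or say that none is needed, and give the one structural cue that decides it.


Method: a trigonometric identity — distinct frequencies under one product (\sin{\left(3 σ \right)} \cos{\left(6 σ \right)}): the product-to-sum identity is the systematic route to an integrable form.


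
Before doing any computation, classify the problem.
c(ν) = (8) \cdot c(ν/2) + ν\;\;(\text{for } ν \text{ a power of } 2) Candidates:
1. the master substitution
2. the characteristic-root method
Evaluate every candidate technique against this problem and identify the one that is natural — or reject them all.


Method: the master substitution — the argument contracts 2-fold per step: reindex ν exponentially and solve the linear recurrence in the new index.
- the master substitution — applies; the problem has the shape this method handles.
- the characteristic-root method — a divided-index call is not the fixed-shift linear shape that characteristic roots solve.


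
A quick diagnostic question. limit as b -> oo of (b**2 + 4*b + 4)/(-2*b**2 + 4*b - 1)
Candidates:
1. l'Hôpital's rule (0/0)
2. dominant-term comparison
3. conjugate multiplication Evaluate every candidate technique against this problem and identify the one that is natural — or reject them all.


Verdict: dominant-term comparison — growth-rate triage: the leading powers of b decide the limit, everything else is noise.
- l'Hôpital's rule (0/0): as a single quotient the expression runs to ∞/∞ at the limit point — an at-infinity form of the rule would apply, though the leading-growth comparison is the direct reading.
- dominant-term comparison: applicable, and directly so.
- conjugate multiplication: no divergent radical difference is present for a conjugate pair to cancel.


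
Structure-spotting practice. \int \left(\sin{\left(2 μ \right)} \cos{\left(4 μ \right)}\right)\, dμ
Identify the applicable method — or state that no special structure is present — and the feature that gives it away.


Verdict: a trigonometric identity — two different frequencies multiply in \sin{\left(2 μ \right)} \cos{\left(4 μ \right)}; the product-to-sum formula separates them.


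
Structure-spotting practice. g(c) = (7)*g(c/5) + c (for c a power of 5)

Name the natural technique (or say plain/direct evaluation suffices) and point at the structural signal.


Diagnosis: the master substitution — treat m = log base 5 of c as the new clock: one recursion step advances m by one while c scales by 5.


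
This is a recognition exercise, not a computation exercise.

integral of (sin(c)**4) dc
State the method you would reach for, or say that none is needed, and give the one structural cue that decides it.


Technique: a trigonometric identity — the even exponent on sin(c)**4 signals one move: rewrite via cos of the doubled angle.


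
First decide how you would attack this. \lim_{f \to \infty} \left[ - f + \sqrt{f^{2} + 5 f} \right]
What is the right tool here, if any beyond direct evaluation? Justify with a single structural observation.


Method: conjugate multiplication — this difference gives up after one conjugate multiplication — the radical structure cancels against its conjugate.


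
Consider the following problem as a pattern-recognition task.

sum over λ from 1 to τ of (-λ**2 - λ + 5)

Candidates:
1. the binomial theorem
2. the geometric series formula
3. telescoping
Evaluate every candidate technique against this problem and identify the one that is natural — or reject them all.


Verdict: no special technique — Faulhaber territory: sum each constant-multiple power of λ with its closed-form formula, no trick required.
- the binomial theorem: no binomial coefficients pair with matched powers.
- the geometric series formula: the term-to-term ratio changes with the index, so the geometric formula cannot close it.
- telescoping: the terms as presented offer no neighboring cancellation — a telescoping rewrite may exist, but the displayed structure does not hand one over.


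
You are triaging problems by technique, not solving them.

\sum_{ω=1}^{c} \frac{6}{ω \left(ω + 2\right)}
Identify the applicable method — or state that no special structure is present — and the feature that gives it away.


Best approach: telescoping — integer-spaced poles in \frac{6}{ω \left(ω + 2\right)} are the telescoping signature in disguise.


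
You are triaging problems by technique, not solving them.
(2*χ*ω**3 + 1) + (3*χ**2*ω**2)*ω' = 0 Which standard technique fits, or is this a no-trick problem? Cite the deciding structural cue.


Method: the exact-equation method — the compatibility test passes: the ω-derivative of 2*χ*ω**3 + 1 matches the χ-derivative of 3*χ**2*ω**2, so integrate a potential.


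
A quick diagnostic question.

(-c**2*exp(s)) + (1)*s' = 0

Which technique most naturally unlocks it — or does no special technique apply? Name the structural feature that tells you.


Diagnosis: separation of variables — all dependence on the two variables factors apart, the defining separable shape.


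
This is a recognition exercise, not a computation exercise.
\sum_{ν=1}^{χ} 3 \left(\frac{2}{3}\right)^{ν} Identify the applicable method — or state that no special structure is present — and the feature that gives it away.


Technique: the geometric series formula — consecutive terms stand in a fixed index-free ratio — the geometric sum formula closes it.


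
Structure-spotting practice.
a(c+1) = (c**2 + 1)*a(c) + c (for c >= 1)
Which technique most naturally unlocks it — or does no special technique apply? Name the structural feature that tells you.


Best approach: a summation factor — an index-dependent multiplier c**2 + 1 rules out characteristic roots; a summation factor converts it to a pure difference.


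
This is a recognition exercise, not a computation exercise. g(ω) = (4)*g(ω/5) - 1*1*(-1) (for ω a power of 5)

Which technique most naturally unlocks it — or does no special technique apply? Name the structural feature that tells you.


Best approach: the master substitution — the index is divided (ω/5), not shifted — substitute ω = 5^m to straighten it into a shift recurrence.


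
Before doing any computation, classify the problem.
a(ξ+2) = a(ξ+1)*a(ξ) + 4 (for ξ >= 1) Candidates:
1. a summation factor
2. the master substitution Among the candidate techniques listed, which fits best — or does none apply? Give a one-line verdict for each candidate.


Method: no special technique — nonlinear feedback in the recursion rules out every root- or factor-based technique.
- a summation factor: the recursion is nonlinear — outside the first-order linear family a summation factor addresses.
- the master substitution: there is no divide-the-index recursive argument.


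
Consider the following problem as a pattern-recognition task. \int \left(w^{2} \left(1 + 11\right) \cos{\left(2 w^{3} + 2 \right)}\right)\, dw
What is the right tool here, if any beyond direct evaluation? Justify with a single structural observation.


Technique: u-substitution — collected, the integrand has one factor that is, up to a constant, the derivative of an inner expression the rest depends on — substitute for that inner expression.


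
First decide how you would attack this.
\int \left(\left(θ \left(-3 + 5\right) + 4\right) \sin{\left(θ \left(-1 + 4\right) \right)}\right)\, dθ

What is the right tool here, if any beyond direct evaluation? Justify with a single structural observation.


Verdict: integration by parts — a polynomial factor (θ \left(-3 + 5\right) + 4) multiplies \sin{\left(θ \left(-1 + 4\right) \right)}; differentiating (θ \left(-3 + 5\right) + 4) lowers its degree while \sin{\left(θ \left(-1 + 4\right) \right)} integrates cleanly, so parts wins.


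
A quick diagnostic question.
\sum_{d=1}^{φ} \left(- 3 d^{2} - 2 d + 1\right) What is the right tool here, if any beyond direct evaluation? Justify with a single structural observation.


Method: no special technique — this is bookkeeping, not technique: standard formulas for sums of constant-multiple powers of d apply termwise.


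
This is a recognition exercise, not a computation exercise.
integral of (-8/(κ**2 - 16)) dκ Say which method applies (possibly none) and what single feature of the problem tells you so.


Verdict: partial fractions — the denominator κ**2 - 16 factors, so the quotient decomposes into elementary partial fractions term by term.


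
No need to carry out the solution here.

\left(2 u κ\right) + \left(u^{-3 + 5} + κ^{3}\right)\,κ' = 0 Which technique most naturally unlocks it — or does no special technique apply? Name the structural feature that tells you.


Diagnosis: the exact-equation method — equality of cross partials is the green light — assemble the potential function term by term.


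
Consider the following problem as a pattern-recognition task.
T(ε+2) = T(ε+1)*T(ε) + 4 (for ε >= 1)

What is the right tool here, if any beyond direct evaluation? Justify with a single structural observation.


Diagnosis: no special technique — the map from one term to the next is curved, not linear, so linear closed-form machinery does not attach.


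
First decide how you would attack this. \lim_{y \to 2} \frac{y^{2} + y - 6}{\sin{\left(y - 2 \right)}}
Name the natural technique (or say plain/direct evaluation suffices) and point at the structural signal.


Technique: l'Hôpital's rule (0/0) — numerator and denominator both vanish at 2 — a genuine 0/0 form, which is exactly when l'Hôpital applies. The standard small-argument limits would also carry it; the rule is the systematic route.


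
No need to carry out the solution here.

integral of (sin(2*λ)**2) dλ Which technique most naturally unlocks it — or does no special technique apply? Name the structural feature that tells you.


Method: a trigonometric identity — sin(2*λ)**2 carries an even exponent — trade it for double-angle cosines before integrating.


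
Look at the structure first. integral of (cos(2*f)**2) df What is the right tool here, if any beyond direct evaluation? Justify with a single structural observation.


Diagnosis: a trigonometric identity — the exponent on cos(2*f)**2 is even — the power-reduction identity is the standard preprocessing step.


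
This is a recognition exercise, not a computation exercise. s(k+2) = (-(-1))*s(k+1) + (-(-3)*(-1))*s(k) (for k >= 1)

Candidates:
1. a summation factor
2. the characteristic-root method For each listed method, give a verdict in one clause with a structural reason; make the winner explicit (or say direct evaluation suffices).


Diagnosis: the characteristic-root method — the recurrence is linear and homogeneous with constant coefficients, so the ansatz r^k turns it into a polynomial equation for r.
- a summation factor — a summation factor telescopes one-step recursions; this one carries higher-order memory.
- the characteristic-root method — yes — fits the structure here.


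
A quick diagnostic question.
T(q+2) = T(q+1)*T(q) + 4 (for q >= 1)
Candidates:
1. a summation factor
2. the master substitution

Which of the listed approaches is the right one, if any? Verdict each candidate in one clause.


Technique: no special technique — once the recursion is nonlinear, characteristic roots, master substitutions, and summation factors are all off the table.
- a summation factor: the recursion is nonlinear — outside the first-order linear family a summation factor addresses.
- the master substitution — this is shift-type recursion, outside the divide-and-conquer template.


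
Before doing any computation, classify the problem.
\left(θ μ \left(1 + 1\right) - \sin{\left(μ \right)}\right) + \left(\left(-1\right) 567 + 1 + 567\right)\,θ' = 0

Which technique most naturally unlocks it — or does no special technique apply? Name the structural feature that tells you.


Method: a linear integrating factor — the unknown enters only to the first power against a nonzero forcing term — the integrating-factor template applies directly.


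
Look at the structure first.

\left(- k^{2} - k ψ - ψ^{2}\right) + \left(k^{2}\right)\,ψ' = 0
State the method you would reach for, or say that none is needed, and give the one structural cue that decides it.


Best approach: the homogeneous substitution — solved for the derivative, the right side is unchanged under scaling k and ψ together — it depends only on the ratio ψ/k, so substitute a single ratio variable.


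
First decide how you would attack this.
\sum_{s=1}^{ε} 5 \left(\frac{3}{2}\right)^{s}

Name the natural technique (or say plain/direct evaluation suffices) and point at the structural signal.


Technique: the geometric series formula — the ratio of consecutive terms is the constant \frac{3}{2}, independent of the index — a geometric sum.


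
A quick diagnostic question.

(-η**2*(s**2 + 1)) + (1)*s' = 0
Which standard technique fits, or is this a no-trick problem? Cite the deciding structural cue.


Method: separation of variables — separating collects all s-dependence with the derivative and leaves all η-dependence opposite: variables separate.


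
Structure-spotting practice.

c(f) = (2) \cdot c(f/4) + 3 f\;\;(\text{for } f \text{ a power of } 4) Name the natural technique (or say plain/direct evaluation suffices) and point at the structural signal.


Diagnosis: the master substitution — the argument contracts 4-fold per step: reindex f exponentially and solve the linear recurrence in the new index.


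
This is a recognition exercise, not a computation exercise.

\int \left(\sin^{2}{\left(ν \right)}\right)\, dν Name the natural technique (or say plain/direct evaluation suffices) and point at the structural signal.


Technique: a trigonometric identity — \sin^{2}{\left(ν \right)} calls for power reduction: rewrite via double angles before any antiderivative is attempted.


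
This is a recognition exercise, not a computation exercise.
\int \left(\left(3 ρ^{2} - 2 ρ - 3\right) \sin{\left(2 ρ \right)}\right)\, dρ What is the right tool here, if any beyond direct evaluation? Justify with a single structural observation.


Verdict: integration by parts — a polynomial 3 ρ^{2} - 2 ρ - 3 against the kernel \sin{\left(2 ρ \right)} is the signature bounded-ladder case for integration by parts.


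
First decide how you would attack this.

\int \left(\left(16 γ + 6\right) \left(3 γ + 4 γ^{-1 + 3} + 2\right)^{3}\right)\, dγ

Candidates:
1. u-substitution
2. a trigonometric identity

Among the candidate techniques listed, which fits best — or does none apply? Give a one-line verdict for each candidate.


Method: u-substitution — differentiating the inner expression (3 γ + 4 γ^{-1 + 3} + 2) produces the factor 16 γ + 6 up to a constant multiple, so substituting u = (3 γ + 4 γ^{-1 + 3} + 2) reduces everything to a one-variable integral in u. Nothing stops a full expansion here — the substitution simply spares the algebra.
- u-substitution: yes — fits the structure here.
- a trigonometric identity: no sine or cosine appears, so there is nothing for a trigonometric identity to act on.


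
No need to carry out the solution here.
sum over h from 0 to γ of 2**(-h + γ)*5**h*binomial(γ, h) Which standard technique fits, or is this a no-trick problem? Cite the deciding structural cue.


Method: the binomial theorem — terms weighting binomial(γ, h) against matched powers of 5 and 2 reassemble into (5 + 2)^γ by the binomial theorem.


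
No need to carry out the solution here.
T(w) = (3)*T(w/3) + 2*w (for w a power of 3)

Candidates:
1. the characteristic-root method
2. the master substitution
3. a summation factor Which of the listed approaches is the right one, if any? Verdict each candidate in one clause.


Technique: the master substitution — index division is the fingerprint: w/3 in the recursive call means substitute w = 3^m.
- the characteristic-root method — the recursion divides its index rather than shifting it — outside the constant-shift family the root method covers.
- the master substitution — yes — fits the structure here.
- a summation factor: the recursion divides its index rather than shifting it — there is no previous-term chain for a summation factor to telescope.


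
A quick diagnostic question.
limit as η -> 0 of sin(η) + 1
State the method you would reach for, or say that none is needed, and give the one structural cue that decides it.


Diagnosis: no special technique — the expression is continuous at 0 — substitute and evaluate; no indeterminate form appears.


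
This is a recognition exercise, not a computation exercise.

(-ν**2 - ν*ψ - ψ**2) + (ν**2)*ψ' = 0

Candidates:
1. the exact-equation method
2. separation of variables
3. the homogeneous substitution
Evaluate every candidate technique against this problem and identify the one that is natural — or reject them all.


Verdict: the homogeneous substitution — the slope is degree-zero homogeneous: the ratio substitution v = ψ/ν collapses it.
- the exact-equation method — exactness fails on the nose — the mixed partials do not match.
- separation of variables: no division isolates the independent variable from the unknown.
- the homogeneous substitution: yes — fits the structure here.


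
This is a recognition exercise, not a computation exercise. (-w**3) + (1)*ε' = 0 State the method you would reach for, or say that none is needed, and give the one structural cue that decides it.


Verdict: no special technique — the slope is a pure function of w; integrate both sides and be done.


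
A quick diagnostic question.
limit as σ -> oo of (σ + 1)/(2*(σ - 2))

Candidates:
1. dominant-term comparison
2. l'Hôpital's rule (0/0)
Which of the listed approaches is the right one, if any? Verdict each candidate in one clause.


Verdict: dominant-term comparison — as σ grows, only the highest-degree terms matter — compare leading terms and read the limit off.
- dominant-term comparison: yes, a natural case for it.
- l'Hôpital's rule (0/0) — no 0/0 form appears: written as one quotient, top and bottom both grow without bound, and the ratio is decided by their leading terms.


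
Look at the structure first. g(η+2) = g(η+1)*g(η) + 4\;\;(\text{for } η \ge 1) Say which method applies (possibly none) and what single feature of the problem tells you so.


Diagnosis: no special technique — each new value is a nonlinear function of earlier ones — scaling arguments and superposition both fail.


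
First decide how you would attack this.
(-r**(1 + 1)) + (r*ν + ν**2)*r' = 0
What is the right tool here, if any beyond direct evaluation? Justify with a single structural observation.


Diagnosis: the homogeneous substitution — solved for the derivative, the right side is unchanged under scaling ν and r together — it depends only on the ratio r/ν, so substitute a single ratio variable. This can also be massaged into Bernoulli form (the roles of the variables may need exchanging); the homogeneous substitution avoids that setup.


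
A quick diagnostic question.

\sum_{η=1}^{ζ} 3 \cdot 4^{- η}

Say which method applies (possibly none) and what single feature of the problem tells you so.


Diagnosis: the geometric series formula — consecutive terms stand in a fixed index-free ratio — the geometric sum formula closes it.


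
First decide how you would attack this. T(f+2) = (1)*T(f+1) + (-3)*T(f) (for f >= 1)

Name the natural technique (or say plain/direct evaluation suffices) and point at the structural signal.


Diagnosis: the characteristic-root method — this is the constant-coefficient homogeneous case — the whole solution in f reduces to a polynomial's roots.


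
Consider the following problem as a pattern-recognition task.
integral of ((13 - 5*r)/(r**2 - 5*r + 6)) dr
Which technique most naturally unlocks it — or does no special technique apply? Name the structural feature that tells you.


Diagnosis: partial fractions — each factor of r**2 - 5*r + 6 owns one elementary piece of the integrand — separate them and integrate piecewise.


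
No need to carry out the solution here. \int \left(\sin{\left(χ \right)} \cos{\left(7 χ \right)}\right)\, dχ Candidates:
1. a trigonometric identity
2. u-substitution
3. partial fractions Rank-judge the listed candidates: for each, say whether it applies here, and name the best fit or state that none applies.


Method: a trigonometric identity — mixed-frequency products such as \sin{\left(χ \right)} \cos{\left(7 χ \right)} are designed for the product-to-sum formula.
- a trigonometric identity — applies; the problem has the shape this method handles.
- u-substitution — no subexpression of the integrand serves as a whole-integral substitution inner — individual terms may offer their own, but none carries its derivative as a factor of the full integrand; a working change of variable would have to be constructed from outside the expression.
- partial fractions: there is no rational-function structure to decompose.


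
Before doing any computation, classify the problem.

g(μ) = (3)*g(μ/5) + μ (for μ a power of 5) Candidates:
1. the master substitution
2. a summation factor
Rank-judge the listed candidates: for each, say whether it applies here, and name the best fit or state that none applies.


Method: the master substitution — treat m = log base 5 of μ as the new clock: one recursion step advances m by one while μ scales by 5.
- the master substitution — yes — fits the structure here.
- a summation factor — a divided-index call is outside the fixed-shift first-order family a summation factor normalizes.


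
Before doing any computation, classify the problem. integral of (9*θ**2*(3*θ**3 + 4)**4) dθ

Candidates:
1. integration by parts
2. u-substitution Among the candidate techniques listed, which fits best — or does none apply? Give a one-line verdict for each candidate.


Best approach: u-substitution — structure check: outer function, inner expression 3*θ**3 + 4, inner derivative as a factor — the classic u = 3*θ**3 + 4 pattern. A patient expand-and-integrate also lands it; recognizing the inner expression is the shortcut.
- integration by parts — splitting off a factor buys nothing — the integrand integrates directly without parts.
- u-substitution: applicable, and directly so.


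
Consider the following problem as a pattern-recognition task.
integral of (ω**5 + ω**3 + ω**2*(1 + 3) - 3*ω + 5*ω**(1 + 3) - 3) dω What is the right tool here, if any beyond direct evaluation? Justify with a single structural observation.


Technique: no special technique — the integrand is a sum of constant multiples of powers of ω — integrate term by term.


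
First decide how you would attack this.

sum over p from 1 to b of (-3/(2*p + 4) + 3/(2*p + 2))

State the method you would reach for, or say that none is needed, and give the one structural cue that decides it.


Technique: telescoping — a difference of consecutive values of one function (3/(2*p + 2) at one index and the next) — telescoping by construction.


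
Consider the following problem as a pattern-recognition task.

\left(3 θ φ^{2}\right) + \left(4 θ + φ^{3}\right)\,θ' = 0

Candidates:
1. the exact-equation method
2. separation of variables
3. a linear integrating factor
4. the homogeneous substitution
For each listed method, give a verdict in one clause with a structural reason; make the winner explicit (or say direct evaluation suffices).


Best approach: the exact-equation method — the cross partial derivatives of 3 θ φ^{2} and 4 θ + φ^{3} agree, so the left side is the total differential of one potential in φ and θ.
- the exact-equation method — a fit — the right tool for this form.
- separation of variables — no division isolates the independent variable from the unknown.
- a linear integrating factor — a nonlinear term in the unknown puts this outside the integrating-factor template.
- the homogeneous substitution — the slope changes under joint rescaling, failing the degree-zero test.


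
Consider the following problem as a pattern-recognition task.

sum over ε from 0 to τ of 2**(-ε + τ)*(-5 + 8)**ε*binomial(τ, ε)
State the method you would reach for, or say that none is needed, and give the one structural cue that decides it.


Best approach: the binomial theorem — binomial coefficients against complementary powers of (-5 + 8) and 2: recognize the binomial expansion and resum.


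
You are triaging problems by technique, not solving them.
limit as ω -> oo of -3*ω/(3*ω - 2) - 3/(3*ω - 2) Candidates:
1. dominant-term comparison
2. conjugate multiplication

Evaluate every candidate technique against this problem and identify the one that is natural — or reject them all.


Technique: dominant-term comparison — at large ω only the top-degree terms survive; compare the leading terms and the limit falls out.
- dominant-term comparison: a fit — the right tool for this form.
- conjugate multiplication: the conjugate move applies to radical differences, which this is not.


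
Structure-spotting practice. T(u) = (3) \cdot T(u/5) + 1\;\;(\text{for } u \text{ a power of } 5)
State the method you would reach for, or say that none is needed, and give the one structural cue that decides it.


Best approach: the master substitution — treat m = log base 5 of u as the new clock: one recursion step advances m by one while u scales by 5.


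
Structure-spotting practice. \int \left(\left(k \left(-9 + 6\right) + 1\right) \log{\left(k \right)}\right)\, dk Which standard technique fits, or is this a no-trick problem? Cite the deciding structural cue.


Method: integration by parts — \log{\left(k \right)} is the classic u in parts — its derivative is a plain reciprocal while (k \left(-9 + 6\right) + 1) absorbs the dv role.


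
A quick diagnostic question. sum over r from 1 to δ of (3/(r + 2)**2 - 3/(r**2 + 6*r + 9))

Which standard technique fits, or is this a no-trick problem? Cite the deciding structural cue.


Verdict: telescoping — a difference of consecutive values of one function (3/(r + 2)**2 at one index and the next) — telescoping by construction.


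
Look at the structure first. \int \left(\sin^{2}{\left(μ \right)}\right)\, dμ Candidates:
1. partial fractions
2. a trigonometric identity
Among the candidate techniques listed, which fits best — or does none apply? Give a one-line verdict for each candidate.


Best approach: a trigonometric identity — \sin^{2}{\left(μ \right)} calls for power reduction: rewrite via double angles before any antiderivative is attempted.
- partial fractions: there is no rational-function structure to decompose.
- a trigonometric identity: applicable, and directly so.


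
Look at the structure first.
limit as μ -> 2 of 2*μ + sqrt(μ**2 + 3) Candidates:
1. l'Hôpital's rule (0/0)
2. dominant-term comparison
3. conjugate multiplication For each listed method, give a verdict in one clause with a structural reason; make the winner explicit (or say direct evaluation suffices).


Best approach: no special technique — no vanishing denominator and no indeterminate clash at the point — evaluation is immediate.
- l'Hôpital's rule (0/0): substituting the point gives a finite value outright — there is no indeterminate clash to repair.
- dominant-term comparison — this is not a rational comparison of growth rates at infinity.
- conjugate multiplication — there is no infinity-minus-infinity radical difference to rationalize.


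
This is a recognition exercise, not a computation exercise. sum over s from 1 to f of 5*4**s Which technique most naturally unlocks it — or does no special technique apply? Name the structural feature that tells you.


Method: the geometric series formula — each summand is the previous one scaled by 4; that constant multiplier is itself the geometric structure.


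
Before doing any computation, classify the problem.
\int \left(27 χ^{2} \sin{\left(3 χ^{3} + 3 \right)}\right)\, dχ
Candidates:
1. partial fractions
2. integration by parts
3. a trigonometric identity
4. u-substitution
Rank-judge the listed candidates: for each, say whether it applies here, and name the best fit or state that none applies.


Best approach: u-substitution — structure check: outer function, inner expression 3 χ^{3} + 3, inner derivative as a factor — the classic u = 3 χ^{3} + 3 pattern.
- partial fractions: the expression is not a ratio of polynomials that decomposes further.
- integration by parts — a polynomial factor is present, but its partner is not an exp, sine, or cosine of a degree-1 argument, nor a logarithm.
- a trigonometric identity: no identity rewrites this into an easier trigonometric form.
- u-substitution — applies; the problem has the shape this method handles.


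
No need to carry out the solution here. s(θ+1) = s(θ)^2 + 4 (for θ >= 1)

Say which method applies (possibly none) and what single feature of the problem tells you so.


Diagnosis: no special technique — the new term depends nonlinearly on the old ones, which disqualifies every superposition-based technique.


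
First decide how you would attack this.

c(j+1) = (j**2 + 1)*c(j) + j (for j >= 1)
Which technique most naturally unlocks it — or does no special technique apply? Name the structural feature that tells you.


Diagnosis: a summation factor — first-order linear but the coefficient j**2 + 1 moves with the index — divide by the cumulative product and telescope.


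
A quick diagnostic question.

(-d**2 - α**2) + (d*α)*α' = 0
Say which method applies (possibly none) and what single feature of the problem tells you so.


Verdict: the homogeneous substitution — the slope is degree-zero homogeneous: the ratio substitution v = α/d collapses it. Rearranged, this also fits the Bernoulli template directly; the homogeneous substitution reads the structure without the rearrangement.


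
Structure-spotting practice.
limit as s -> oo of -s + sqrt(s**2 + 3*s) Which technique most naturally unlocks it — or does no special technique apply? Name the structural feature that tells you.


Diagnosis: conjugate multiplication — the ∞ − ∞ radical form is the exact trigger for the conjugate maneuver.


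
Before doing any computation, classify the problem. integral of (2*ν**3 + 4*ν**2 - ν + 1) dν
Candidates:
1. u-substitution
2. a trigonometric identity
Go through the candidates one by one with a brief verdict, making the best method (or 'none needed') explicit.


Verdict: no special technique — nothing composite, nothing rational, nothing trigonometric — each constant-multiple power of ν integrates by the power rule alone.
- u-substitution: any workable substitution here is cosmetic — the integrand is already in directly integrable form.
- a trigonometric identity: there is no trigonometric structure at all — the integrand carries no sine or cosine to rewrite.


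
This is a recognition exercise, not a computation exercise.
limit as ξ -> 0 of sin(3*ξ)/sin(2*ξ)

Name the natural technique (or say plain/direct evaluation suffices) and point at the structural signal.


Verdict: l'Hôpital's rule (0/0) — plug in 0: top and bottom both hit zero, so differentiate each and retry. Expanding numerator and denominator to first order gives the same value — the rule automates exactly that.


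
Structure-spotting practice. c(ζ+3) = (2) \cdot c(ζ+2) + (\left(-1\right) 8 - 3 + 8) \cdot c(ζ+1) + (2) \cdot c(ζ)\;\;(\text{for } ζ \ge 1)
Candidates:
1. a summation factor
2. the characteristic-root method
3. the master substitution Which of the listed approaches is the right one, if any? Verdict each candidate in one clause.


Best approach: the characteristic-root method — constant coefficients and linearity mean the ansatz r^ζ reduces it to solving the characteristic polynomial.
- a summation factor: a summation factor telescopes one-step recursions; this one carries higher-order memory.
- the characteristic-root method — yes — fits the structure here.
- the master substitution: this is shift-type recursion, outside the divide-and-conquer template.


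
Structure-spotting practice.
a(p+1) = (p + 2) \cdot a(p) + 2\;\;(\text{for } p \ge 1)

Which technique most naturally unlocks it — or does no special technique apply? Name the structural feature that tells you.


Method: a summation factor — first-order linear but the coefficient p + 2 moves with the index — divide by the cumulative product and telescope.


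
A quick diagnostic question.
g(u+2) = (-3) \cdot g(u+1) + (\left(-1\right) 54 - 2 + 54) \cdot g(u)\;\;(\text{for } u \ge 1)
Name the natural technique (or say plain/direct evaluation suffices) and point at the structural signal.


Technique: the characteristic-root method — the recurrence is linear and homogeneous with constant coefficients, so the ansatz r^u turns it into a polynomial equation for r.


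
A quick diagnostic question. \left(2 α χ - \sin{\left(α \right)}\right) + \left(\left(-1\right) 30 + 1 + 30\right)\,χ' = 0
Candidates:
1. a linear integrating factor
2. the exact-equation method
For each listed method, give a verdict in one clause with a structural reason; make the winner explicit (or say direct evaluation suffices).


Diagnosis: a linear integrating factor — the equation is linear in χ with coefficient 2 α; multiplying by the integrating factor exp(∫2 α) makes the left side a perfect derivative.
- a linear integrating factor: applies; the problem has the shape this method handles.
- the exact-equation method: the mixed-partials test fails on this split — it is not an exact differential as presented.


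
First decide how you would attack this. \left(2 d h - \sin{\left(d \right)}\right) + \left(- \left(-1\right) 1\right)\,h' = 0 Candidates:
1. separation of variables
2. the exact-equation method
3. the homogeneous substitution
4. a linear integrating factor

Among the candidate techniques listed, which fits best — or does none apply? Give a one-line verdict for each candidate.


Verdict: a linear integrating factor — h appears only to the first power with coefficient 2 d — the classic integrating-factor setup.
- separation of variables — the two dependences do not factor apart.
- the exact-equation method — the mixed partial derivatives differ, so the left side is not a total differential.
- the homogeneous substitution: the ratio of the variables does not determine the slope.
- a linear integrating factor: a fit — the right tool for this form.


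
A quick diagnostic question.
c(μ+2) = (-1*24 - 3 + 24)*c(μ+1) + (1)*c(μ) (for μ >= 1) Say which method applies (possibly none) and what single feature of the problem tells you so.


Diagnosis: the characteristic-root method — the recurrence treats every index alike (constant coefficients, no forcing) — precisely the regime where r^μ trials close it.


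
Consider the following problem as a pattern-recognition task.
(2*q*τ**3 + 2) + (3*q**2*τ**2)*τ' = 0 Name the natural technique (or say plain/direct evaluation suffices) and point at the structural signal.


Diagnosis: the exact-equation method — check exactness first: here it holds (2*q*τ**3 + 2, 3*q**2*τ**2 have matching cross partials), so no integrating factor is needed.


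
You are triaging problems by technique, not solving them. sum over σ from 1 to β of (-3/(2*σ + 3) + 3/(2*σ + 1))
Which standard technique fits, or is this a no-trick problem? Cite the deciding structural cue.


Best approach: telescoping — the summand is 3/(2*σ + 1) minus the same expression shifted by one, so consecutive terms cancel in pairs.


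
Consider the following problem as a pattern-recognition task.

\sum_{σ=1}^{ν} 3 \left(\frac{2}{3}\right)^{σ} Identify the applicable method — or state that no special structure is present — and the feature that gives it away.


Diagnosis: the geometric series formula — check a ratio of consecutive terms: it is \frac{2}{3}, independent of the index, so the geometric formula closes the sum.


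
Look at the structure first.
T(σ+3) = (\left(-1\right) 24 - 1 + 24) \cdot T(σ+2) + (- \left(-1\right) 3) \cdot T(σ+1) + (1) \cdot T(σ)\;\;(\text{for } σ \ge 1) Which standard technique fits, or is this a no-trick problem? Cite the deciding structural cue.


Best approach: the characteristic-root method — the recurrence is linear and homogeneous with constant coefficients, so the ansatz r^σ turns it into a polynomial equation for r.
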